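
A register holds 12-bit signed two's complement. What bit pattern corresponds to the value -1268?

|-1268| = 1268 = 010011110100 in 12 bits.
Invert the bits: 101100001011. Add 1: 101100001100.

101100001100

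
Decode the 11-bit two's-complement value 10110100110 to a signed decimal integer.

-602

MSB is 1, so the value is negative.
Unsigned reading: 1446. Subtract 2^11 = 2048: 1446 − 2048 = -602.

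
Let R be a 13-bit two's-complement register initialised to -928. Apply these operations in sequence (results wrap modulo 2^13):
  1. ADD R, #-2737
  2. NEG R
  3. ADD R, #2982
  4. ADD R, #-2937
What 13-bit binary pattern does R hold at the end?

Start: R = -928 = 1110001100000.
R = -928 + (-2737) = -3665 = 1000110101111
R = −(-3665) = 3665 = 0111001010001
R = 3665 + 2982 = 6647; wraps to -1545 = 1100111110111
R = -1545 + (-2937) = -4482; wraps to 3710 = 0111001111110

0111001111110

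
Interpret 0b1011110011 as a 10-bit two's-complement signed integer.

-269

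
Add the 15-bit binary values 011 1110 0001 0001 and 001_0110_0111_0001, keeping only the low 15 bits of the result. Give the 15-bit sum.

101010010000010

  011111000010001
+ 001011001110001
= 101010010000010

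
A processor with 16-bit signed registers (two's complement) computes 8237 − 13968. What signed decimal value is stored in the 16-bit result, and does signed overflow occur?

8237 → 0010000000101101
13968 → 0011011010010000
Subtract via negate-and-add: invert 0011011010010000 + 1 = 1100100101110000 (i.e. -13968).
  0010000000101101
+ 1100100101110000
= 1110100110011101
Result 1110100110011101: MSB = 1 → 59805 − 65536 = -5731.
Addends (after negating the subtrahend) have opposite signs, so signed overflow cannot occur.

-5731; no overflow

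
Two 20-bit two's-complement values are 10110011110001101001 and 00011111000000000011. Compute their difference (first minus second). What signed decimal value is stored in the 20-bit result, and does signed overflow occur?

10110011110001101001 = -312215 (signed)
00011111000000000011 = 126979 (signed)
Subtract via negate-and-add: invert 00011111000000000011 + 1 = 11100000111111111101 (i.e. -126979).
  10110011110001101001
+ 11100000111111111101
= 10010100110001100110  (discard carry-out 1)
Result 10010100110001100110: MSB = 1 → 609382 − 1048576 = -439194.
Both addends (after negating the subtrahend) are negative and so is the stored result: no signed overflow.

-439194; no overflow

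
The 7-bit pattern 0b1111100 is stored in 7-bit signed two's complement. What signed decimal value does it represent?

-4

MSB is 1, so the value is negative.
Invert: 0000011. Add 1: 0000100 = 4. So the value is −4.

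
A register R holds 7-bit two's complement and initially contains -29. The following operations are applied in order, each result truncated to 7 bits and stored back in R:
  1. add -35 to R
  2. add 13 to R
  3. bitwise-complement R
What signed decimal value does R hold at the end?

Start: R = -29 = 1100011.
R = -29 + (-35) = -64 = 1000000
R = -64 + 13 = -51 = 1001101
R = NOT 1001101 = 0110010 = 50

50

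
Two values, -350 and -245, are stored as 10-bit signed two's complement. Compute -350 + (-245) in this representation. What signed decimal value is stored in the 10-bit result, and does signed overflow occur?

429; overflow

-350 → 1010100010
-245 → 1100001011
  1010100010
+ 1100001011
= 0110101101  (discard carry-out 1)
Result 0110101101: MSB = 0 → value 429.
Both addends are negative but the stored result is non-negative: signed overflow. The true value -350 + (-245) = -595 lies outside [-512, 511].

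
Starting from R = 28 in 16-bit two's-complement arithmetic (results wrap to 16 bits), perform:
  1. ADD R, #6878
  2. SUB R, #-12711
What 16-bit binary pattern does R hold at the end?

0100110010100001

Start: R = 28 = 0000000000011100.
R = 28 + 6878 = 6906 = 0001101011111010
R = 6906 − (-12711) = 19617 = 0100110010100001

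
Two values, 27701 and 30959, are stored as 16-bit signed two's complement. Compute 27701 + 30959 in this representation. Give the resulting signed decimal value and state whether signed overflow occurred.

-6876; overflow

27701 → 0110110000110101
30959 → 0111100011101111
  0110110000110101
+ 0111100011101111
= 1110010100100100
Result 1110010100100100: MSB = 1 → 58660 − 65536 = -6876.
Both addends are non-negative but the stored result is negative: signed overflow. The true value 27701 + 30959 = 58660 lies outside [-32768, 32767].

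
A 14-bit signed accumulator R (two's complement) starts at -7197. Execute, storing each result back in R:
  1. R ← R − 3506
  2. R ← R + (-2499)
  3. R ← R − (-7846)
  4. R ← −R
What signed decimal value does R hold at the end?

Start: R = -7197 = 10001111100011.
R = -7197 − 3506 = -10703; wraps to 5681 = 01011000110001
R = 5681 + (-2499) = 3182 = 00110001101110
R = 3182 − (-7846) = 11028; wraps to -5356 = 10101100010100
R = −(-5356) = 5356 = 01010011101100

5356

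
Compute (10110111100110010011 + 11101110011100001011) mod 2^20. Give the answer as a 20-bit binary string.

  10110111100110010011
+ 11101110011100001011
= 10100110000010011110  (discard carry-out 1)

10100110000010011110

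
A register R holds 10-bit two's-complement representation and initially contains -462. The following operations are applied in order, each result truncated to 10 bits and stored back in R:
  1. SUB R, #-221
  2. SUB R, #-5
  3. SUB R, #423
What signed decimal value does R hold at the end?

Start: R = -462 = 1000110010.
R = -462 − (-221) = -241 = 1100001111
R = -241 − (-5) = -236 = 1100010100
R = -236 − 423 = -659; wraps to 365 = 0101101101

365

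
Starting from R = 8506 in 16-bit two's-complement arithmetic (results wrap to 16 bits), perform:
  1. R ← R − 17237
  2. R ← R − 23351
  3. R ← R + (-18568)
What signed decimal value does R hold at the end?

14886

Start: R = 8506 = 0010000100111010.
R = 8506 − 17237 = -8731 = 1101110111100101
R = -8731 − 23351 = -32082 = 1000001010101110
R = -32082 + (-18568) = -50650; wraps to 14886 = 0011101000100110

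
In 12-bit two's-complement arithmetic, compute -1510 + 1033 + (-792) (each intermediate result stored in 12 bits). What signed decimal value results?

-1269

-1510 + 1033 = -477 (111000100011)
-477 + (-792) = -1269 (101100001011)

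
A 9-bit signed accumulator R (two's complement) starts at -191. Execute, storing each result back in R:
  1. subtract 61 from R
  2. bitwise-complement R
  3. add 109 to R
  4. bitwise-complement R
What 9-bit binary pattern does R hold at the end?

Start: R = -191 = 101000001.
R = -191 − 61 = -252 = 100000100
R = NOT 100000100 = 011111011 = 251
R = 251 + 109 = 360; wraps to -152 = 101101000
R = NOT 101101000 = 010010111 = 151

010010111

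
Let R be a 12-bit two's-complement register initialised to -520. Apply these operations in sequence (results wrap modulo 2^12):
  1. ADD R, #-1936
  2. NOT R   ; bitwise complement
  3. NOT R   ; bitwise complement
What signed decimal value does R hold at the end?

1640

Start: R = -520 = 110111111000.
R = -520 + (-1936) = -2456; wraps to 1640 = 011001101000
R = NOT 011001101000 = 100110010111 = -1641
R = NOT 100110010111 = 011001101000 = 1640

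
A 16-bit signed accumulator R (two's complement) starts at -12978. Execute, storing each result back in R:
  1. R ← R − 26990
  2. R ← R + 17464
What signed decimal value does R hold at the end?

-22504

Start: R = -12978 = 1100110101001110.
R = -12978 − 26990 = -39968; wraps to 25568 = 0110001111100000
R = 25568 + 17464 = 43032; wraps to -22504 = 1010100000011000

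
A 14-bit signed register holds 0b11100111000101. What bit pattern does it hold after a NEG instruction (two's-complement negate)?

00011000111011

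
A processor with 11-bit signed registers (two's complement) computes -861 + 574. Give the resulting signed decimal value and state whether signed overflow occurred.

-287; no overflow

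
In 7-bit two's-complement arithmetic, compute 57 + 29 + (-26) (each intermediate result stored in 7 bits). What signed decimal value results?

57 + 29 = 86 → wraps to -42 (1010110)
-42 + (-26) = -68 → wraps to 60 (0111100)

60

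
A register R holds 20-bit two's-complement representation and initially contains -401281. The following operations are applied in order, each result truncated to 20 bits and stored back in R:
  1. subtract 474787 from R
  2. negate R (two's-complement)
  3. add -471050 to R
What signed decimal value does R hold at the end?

405018

Start: R = -401281 = 10011110000001111111.
R = -401281 − 474787 = -876068; wraps to 172508 = 00101010000111011100
R = −(172508) = -172508 = 11010101111000100100
R = -172508 + (-471050) = -643558; wraps to 405018 = 01100010111000011010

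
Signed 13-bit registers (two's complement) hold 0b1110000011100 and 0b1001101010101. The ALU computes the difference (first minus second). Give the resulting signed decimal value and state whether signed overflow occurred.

0b1110000011100 → 1110000011100 = -996 (signed)
0b1001101010101 → 1001101010101 = -3243 (signed)
Subtract via negate-and-add: invert 1001101010101 + 1 = 0110010101011 (i.e. 3243).
  1110000011100
+ 0110010101011
= 0100011000111  (discard carry-out 1)
Result 0100011000111: MSB = 0 → value 2247.
Addends (after negating the subtrahend) have opposite signs, so signed overflow cannot occur.

2247; no overflow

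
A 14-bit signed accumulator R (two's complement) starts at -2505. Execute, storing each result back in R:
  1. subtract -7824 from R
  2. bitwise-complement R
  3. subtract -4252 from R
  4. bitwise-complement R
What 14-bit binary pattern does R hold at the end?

00010000101011

Start: R = -2505 = 11011000110111.
R = -2505 − (-7824) = 5319 = 01010011000111
R = NOT 01010011000111 = 10101100111000 = -5320
R = -5320 − (-4252) = -1068 = 11101111010100
R = NOT 11101111010100 = 00010000101011 = 1067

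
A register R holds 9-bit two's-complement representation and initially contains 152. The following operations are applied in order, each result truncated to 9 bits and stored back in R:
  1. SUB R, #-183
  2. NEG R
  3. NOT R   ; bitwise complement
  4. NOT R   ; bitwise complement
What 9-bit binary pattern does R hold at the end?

Start: R = 152 = 010011000.
R = 152 − (-183) = 335; wraps to -177 = 101001111
R = −(-177) = 177 = 010110001
R = NOT 010110001 = 101001110 = -178
R = NOT 101001110 = 010110001 = 177

010110001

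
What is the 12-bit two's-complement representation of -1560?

100111101000

|-1560| = 1560 = 011000011000 in 12 bits.
Invert the bits: 100111100111. Add 1: 100111101000.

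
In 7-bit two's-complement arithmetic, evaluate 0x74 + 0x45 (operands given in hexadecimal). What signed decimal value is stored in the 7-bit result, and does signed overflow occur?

0x74 = 1110100 = -12 (signed)
0x45 = 1000101 = -59 (signed)
  1110100
+ 1000101
= 0111001  (discard carry-out 1)
Result 0111001: MSB = 0 → value 57.
Both addends are negative but the stored result is non-negative: signed overflow. The true value -12 + (-59) = -71 lies outside [-64, 63].

57; overflow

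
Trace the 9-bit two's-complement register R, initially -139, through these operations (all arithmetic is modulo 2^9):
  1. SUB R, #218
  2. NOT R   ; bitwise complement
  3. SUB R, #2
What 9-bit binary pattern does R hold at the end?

101100010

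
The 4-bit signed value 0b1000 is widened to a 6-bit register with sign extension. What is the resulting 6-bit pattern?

111000

MSB of 1000 is 1; replicate it into the new high bits.
11|1000 → 111000 (still -8).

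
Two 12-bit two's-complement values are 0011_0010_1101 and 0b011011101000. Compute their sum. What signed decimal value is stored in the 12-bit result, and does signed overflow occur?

-1515; overflow

0011_0010_1101 → 001100101101 = 813 (signed)
0b011011101000 → 011011101000 = 1768 (signed)
  001100101101
+ 011011101000
= 101000010101
Result 101000010101: MSB = 1 → 2581 − 4096 = -1515.
Both addends are non-negative but the stored result is negative: signed overflow. The true value 813 + 1768 = 2581 lies outside [-2048, 2047].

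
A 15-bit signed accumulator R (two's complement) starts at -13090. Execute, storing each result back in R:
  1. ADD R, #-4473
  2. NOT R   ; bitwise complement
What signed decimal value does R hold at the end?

Start: R = -13090 = 100110011011110.
R = -13090 + (-4473) = -17563; wraps to 15205 = 011101101100101
R = NOT 011101101100101 = 100010010011010 = -15206

-15206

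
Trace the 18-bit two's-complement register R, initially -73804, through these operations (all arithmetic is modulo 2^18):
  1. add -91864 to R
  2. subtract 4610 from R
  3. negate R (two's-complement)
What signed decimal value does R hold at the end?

-91866

Start: R = -73804 = 101101111110110100.
R = -73804 + (-91864) = -165668; wraps to 96476 = 010111100011011100
R = 96476 − 4610 = 91866 = 010110011011011010
R = −(91866) = -91866 = 101001100100100110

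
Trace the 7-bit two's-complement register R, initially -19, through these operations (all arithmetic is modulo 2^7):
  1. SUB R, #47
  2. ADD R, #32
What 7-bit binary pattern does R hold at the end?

Start: R = -19 = 1101101.
R = -19 − 47 = -66; wraps to 62 = 0111110
R = 62 + 32 = 94; wraps to -34 = 1011110

1011110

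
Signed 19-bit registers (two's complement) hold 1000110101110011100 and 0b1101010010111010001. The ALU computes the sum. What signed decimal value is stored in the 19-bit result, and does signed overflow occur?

1000110101110011100 = -234596 (signed)
0b1101010010111010001 → 1101010010111010001 = -88623 (signed)
  1000110101110011100
+ 1101010010111010001
= 0110001000101101101  (discard carry-out 1)
Result 0110001000101101101: MSB = 0 → value 201069.
Both addends are negative but the stored result is non-negative: signed overflow. The true value -234596 + (-88623) = -323219 lies outside [-262144, 262143].

201069; overflow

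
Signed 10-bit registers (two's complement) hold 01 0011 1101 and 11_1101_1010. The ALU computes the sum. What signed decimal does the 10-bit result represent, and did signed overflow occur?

279; no overflow

01 0011 1101 → 0100111101 = 317 (signed)
11_1101_1010 → 1111011010 = -38 (signed)
  0100111101
+ 1111011010
= 0100010111  (discard carry-out 1)
Result 0100010111: MSB = 0 → value 279.
Addends have opposite signs, so signed overflow cannot occur.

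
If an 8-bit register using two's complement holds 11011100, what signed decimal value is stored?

MSB is 1, so the value is negative.
Invert: 00100011. Add 1: 00100100 = 36. So the value is −36.

-36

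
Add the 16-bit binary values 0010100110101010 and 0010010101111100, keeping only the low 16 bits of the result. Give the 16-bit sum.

0100111100100110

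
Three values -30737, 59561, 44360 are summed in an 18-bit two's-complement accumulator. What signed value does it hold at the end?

73184

-30737 + 59561 = 28824 (000111000010011000)
28824 + 44360 = 73184 (010001110111100000)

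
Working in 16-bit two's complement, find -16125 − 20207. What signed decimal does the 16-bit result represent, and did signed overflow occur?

-16125 → 1100000100000011
20207 → 0100111011101111
Subtract via negate-and-add: invert 0100111011101111 + 1 = 1011000100010001 (i.e. -20207).
  1100000100000011
+ 1011000100010001
= 0111001000010100  (discard carry-out 1)
Result 0111001000010100: MSB = 0 → value 29204.
Both addends (after negating the subtrahend) are negative but the stored result is non-negative: signed overflow. The true value -16125 − 20207 = -36332 lies outside [-32768, 32767].

29204; overflow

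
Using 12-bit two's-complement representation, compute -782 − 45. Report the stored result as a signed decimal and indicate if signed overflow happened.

-782 → 110011110010
45 → 000000101101
Subtract via negate-and-add: invert 000000101101 + 1 = 111111010011 (i.e. -45).
  110011110010
+ 111111010011
= 110011000101  (discard carry-out 1)
Result 110011000101: MSB = 1 → 3269 − 4096 = -827.
Both addends (after negating the subtrahend) are negative and so is the stored result: no signed overflow.

-827; no overflow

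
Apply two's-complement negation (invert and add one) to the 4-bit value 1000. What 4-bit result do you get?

Invert: 0111. Add 1: 1000.
(1000 is the minimum value -8; its negation overflows and yields itself.)

1000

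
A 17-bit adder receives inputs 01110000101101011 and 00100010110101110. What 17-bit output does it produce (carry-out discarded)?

  01110000101101011
+ 00100010110101110
= 10010011100011001

10010011100011001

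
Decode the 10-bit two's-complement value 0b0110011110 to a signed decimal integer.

MSB is 0, so the value is non-negative: 0110011110 = 414.

414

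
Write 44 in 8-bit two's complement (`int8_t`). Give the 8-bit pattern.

00101100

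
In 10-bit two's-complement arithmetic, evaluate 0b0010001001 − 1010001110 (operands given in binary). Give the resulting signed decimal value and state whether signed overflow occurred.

507; no overflow

0b0010001001 → 0010001001 = 137 (signed)
1010001110 = -370 (signed)
Subtract via negate-and-add: invert 1010001110 + 1 = 0101110010 (i.e. 370).
  0010001001
+ 0101110010
= 0111111011
Result 0111111011: MSB = 0 → value 507.
Both addends (after negating the subtrahend) are non-negative and so is the stored result: no signed overflow.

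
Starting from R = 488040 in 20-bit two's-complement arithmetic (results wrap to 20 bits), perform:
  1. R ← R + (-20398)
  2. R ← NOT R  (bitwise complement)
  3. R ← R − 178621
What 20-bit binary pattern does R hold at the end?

Start: R = 488040 = 01110111001001101000.
R = 488040 + (-20398) = 467642 = 01110010001010111010
R = NOT 01110010001010111010 = 10001101110101000101 = -467643
R = -467643 − 178621 = -646264; wraps to 402312 = 01100010001110001000

01100010001110001000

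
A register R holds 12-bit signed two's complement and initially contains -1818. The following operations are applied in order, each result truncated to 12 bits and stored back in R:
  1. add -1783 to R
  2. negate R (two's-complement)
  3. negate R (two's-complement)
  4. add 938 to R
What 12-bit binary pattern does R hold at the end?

Start: R = -1818 = 100011100110.
R = -1818 + (-1783) = -3601; wraps to 495 = 000111101111
R = −(495) = -495 = 111000010001
R = −(-495) = 495 = 000111101111
R = 495 + 938 = 1433 = 010110011001

010110011001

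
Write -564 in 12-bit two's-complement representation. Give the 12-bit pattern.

110111001100

|-564| = 564 = 001000110100 in 12 bits.
Invert the bits: 110111001011. Add 1: 110111001100.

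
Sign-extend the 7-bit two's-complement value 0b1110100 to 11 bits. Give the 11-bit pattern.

11111110100

MSB of 1110100 is 1; replicate it into the new high bits.
1111|1110100 → 11111110100 (still -12).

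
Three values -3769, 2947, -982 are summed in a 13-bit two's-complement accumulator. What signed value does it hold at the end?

-1804

-3769 + 2947 = -822 (1110011001010)
-822 + (-982) = -1804 (1100011110100)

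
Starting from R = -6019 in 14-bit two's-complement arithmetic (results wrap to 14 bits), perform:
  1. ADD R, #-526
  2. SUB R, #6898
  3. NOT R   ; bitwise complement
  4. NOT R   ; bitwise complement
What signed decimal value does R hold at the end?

Start: R = -6019 = 10100001111101.
R = -6019 + (-526) = -6545 = 10011001101111
R = -6545 − 6898 = -13443; wraps to 2941 = 00101101111101
R = NOT 00101101111101 = 11010010000010 = -2942
R = NOT 11010010000010 = 00101101111101 = 2941

2941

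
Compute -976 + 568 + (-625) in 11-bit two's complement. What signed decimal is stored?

1015

-976 + 568 = -408 (11001101000)
-408 + (-625) = -1033 → wraps to 1015 (01111110111)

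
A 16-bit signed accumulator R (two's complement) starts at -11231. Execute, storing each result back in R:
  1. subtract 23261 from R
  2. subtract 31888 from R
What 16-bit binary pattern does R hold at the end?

1111110010110100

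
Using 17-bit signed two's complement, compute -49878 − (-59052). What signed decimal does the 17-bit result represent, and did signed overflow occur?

9174; no overflow

-49878 → 10011110100101010
-59052 → 10001100101010100
Subtract via negate-and-add: invert 10001100101010100 + 1 = 01110011010101100 (i.e. 59052).
  10011110100101010
+ 01110011010101100
= 00010001111010110  (discard carry-out 1)
Result 00010001111010110: MSB = 0 → value 9174.
Addends (after negating the subtrahend) have opposite signs, so signed overflow cannot occur.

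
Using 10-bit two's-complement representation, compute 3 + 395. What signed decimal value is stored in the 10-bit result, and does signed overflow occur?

398; no overflow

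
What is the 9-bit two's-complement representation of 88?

001011000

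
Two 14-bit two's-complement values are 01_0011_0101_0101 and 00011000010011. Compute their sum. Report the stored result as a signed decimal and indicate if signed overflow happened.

01_0011_0101_0101 → 01001101010101 = 4949 (signed)
00011000010011 = 1555 (signed)
  01001101010101
+ 00011000010011
= 01100101101000
Result 01100101101000: MSB = 0 → value 6504.
Both addends are non-negative and so is the stored result: no signed overflow.

6504; no overflow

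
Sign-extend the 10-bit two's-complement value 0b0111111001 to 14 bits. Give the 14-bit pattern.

MSB of 0111111001 is 0; replicate it into the new high bits.
0000|0111111001 → 00000111111001 (still 505).

00000111111001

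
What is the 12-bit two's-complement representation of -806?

110011011010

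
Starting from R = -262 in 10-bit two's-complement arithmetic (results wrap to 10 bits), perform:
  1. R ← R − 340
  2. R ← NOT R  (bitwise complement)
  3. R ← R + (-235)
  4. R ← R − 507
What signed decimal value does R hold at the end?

Start: R = -262 = 1011111010.
R = -262 − 340 = -602; wraps to 422 = 0110100110
R = NOT 0110100110 = 1001011001 = -423
R = -423 + (-235) = -658; wraps to 366 = 0101101110
R = 366 − 507 = -141 = 1101110011

-141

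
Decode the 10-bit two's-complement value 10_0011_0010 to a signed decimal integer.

-462

MSB is 1, so the value is negative.
Unsigned reading: 562. Subtract 2^10 = 1024: 562 − 1024 = -462.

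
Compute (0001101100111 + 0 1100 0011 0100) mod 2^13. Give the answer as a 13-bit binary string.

  0001101100111
+ 0110000110100
= 0111110011011

0111110011011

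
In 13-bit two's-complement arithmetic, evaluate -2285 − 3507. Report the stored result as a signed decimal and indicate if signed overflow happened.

2400; overflow

-2285 → 1011100010011
3507 → 0110110110011
Subtract via negate-and-add: invert 0110110110011 + 1 = 1001001001101 (i.e. -3507).
  1011100010011
+ 1001001001101
= 0100101100000  (discard carry-out 1)
Result 0100101100000: MSB = 0 → value 2400.
Both addends (after negating the subtrahend) are negative but the stored result is non-negative: signed overflow. The true value -2285 − 3507 = -5792 lies outside [-4096, 4095].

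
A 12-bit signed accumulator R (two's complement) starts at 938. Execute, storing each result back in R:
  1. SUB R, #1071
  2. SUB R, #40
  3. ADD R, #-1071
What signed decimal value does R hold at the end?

Start: R = 938 = 001110101010.
R = 938 − 1071 = -133 = 111101111011
R = -133 − 40 = -173 = 111101010011
R = -173 + (-1071) = -1244 = 101100100100

-1244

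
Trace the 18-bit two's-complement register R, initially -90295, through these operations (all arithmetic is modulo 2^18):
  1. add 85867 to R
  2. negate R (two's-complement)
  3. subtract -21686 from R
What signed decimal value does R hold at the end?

26114

Start: R = -90295 = 101001111101001001.
R = -90295 + 85867 = -4428 = 111110111010110100
R = −(-4428) = 4428 = 000001000101001100
R = 4428 − (-21686) = 26114 = 000110011000000010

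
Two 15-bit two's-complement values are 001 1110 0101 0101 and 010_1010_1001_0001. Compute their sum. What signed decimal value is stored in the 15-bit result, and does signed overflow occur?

-14106; overflow

001 1110 0101 0101 → 001111001010101 = 7765 (signed)
010_1010_1001_0001 → 010101010010001 = 10897 (signed)
  001111001010101
+ 010101010010001
= 100100011100110
Result 100100011100110: MSB = 1 → 18662 − 32768 = -14106.
Both addends are non-negative but the stored result is negative: signed overflow. The true value 7765 + 10897 = 18662 lies outside [-16384, 16383].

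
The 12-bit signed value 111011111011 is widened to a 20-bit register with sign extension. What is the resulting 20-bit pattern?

11111111111011111011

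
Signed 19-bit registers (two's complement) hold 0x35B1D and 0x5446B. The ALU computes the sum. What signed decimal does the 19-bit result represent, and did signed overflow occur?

0x35B1D = 0110101101100011101 = 219933 (signed)
0x5446B = 1010100010001101011 = -179093 (signed)
  0110101101100011101
+ 1010100010001101011
= 0001001111110001000  (discard carry-out 1)
Result 0001001111110001000: MSB = 0 → value 40840.
Addends have opposite signs, so signed overflow cannot occur.

40840; no overflow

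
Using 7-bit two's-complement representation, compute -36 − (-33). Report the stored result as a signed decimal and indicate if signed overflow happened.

-36 → 1011100
-33 → 1011111
Subtract via negate-and-add: invert 1011111 + 1 = 0100001 (i.e. 33).
  1011100
+ 0100001
= 1111101
Result 1111101: MSB = 1 → 125 − 128 = -3.
Addends (after negating the subtrahend) have opposite signs, so signed overflow cannot occur.

-3; no overflow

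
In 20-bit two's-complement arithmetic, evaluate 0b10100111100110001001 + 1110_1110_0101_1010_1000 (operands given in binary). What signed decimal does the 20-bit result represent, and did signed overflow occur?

0b10100111100110001001 → 10100111100110001001 = -362103 (signed)
1110_1110_0101_1010_1000 → 11101110010110101000 = -72280 (signed)
  10100111100110001001
+ 11101110010110101000
= 10010101111100110001  (discard carry-out 1)
Result 10010101111100110001: MSB = 1 → 614193 − 1048576 = -434383.
Both addends are negative and so is the stored result: no signed overflow.

-434383; no overflow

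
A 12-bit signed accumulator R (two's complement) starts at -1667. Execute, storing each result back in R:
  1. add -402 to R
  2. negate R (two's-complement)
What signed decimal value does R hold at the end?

-2027

Start: R = -1667 = 100101111101.
R = -1667 + (-402) = -2069; wraps to 2027 = 011111101011
R = −(2027) = -2027 = 100000010101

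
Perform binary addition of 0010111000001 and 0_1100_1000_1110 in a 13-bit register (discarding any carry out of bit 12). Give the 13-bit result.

1001001001111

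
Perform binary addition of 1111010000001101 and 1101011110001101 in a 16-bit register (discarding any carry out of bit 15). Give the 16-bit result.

1100101110011010

  1111010000001101
+ 1101011110001101
= 1100101110011010  (discard carry-out 1)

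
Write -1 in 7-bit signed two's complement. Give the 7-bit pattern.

|-1| = 1 = 0000001 in 7 bits.
Invert the bits: 1111110. Add 1: 1111111.

1111111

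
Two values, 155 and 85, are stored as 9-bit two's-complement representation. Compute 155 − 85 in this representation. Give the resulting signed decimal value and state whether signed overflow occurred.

155 → 010011011
85 → 001010101
Subtract via negate-and-add: invert 001010101 + 1 = 110101011 (i.e. -85).
  010011011
+ 110101011
= 001000110  (discard carry-out 1)
Result 001000110: MSB = 0 → value 70.
Addends (after negating the subtrahend) have opposite signs, so signed overflow cannot occur.

70; no overflow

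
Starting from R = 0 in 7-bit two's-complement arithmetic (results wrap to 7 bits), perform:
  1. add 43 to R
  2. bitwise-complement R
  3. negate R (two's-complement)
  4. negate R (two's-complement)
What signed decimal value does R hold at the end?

-44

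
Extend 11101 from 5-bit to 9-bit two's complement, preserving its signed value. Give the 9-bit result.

MSB of 11101 is 1; replicate it into the new high bits.
1111|11101 → 111111101 (still -3).

111111101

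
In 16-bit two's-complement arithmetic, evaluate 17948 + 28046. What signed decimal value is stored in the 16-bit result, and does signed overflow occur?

-19542; overflow

17948 → 0100011000011100
28046 → 0110110110001110
  0100011000011100
+ 0110110110001110
= 1011001110101010
Result 1011001110101010: MSB = 1 → 45994 − 65536 = -19542.
Both addends are non-negative but the stored result is negative: signed overflow. The true value 17948 + 28046 = 45994 lies outside [-32768, 32767].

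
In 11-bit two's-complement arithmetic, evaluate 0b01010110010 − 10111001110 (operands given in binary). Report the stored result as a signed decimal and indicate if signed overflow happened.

0b01010110010 → 01010110010 = 690 (signed)
10111001110 = -562 (signed)
Subtract via negate-and-add: invert 10111001110 + 1 = 01000110010 (i.e. 562).
  01010110010
+ 01000110010
= 10011100100
Result 10011100100: MSB = 1 → 1252 − 2048 = -796.
Both addends (after negating the subtrahend) are non-negative but the stored result is negative: signed overflow. The true value 690 − (-562) = 1252 lies outside [-1024, 1023].

-796; overflow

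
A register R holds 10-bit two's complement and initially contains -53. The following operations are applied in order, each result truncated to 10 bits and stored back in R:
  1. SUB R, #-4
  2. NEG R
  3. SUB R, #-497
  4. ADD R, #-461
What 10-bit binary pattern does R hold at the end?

0001010101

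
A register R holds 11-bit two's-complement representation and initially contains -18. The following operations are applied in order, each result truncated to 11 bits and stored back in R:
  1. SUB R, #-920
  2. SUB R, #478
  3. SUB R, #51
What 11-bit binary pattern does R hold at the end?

00101110101

Start: R = -18 = 11111101110.
R = -18 − (-920) = 902 = 01110000110
R = 902 − 478 = 424 = 00110101000
R = 424 − 51 = 373 = 00101110101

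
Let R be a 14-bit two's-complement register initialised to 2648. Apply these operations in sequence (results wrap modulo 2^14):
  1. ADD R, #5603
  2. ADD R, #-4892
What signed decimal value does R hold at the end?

3359

Start: R = 2648 = 00101001011000.
R = 2648 + 5603 = 8251; wraps to -8133 = 10000000111011
R = -8133 + (-4892) = -13025; wraps to 3359 = 00110100011111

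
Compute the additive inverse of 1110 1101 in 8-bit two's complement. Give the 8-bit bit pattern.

00010011

Invert: 00010010. Add 1: 00010011.
Check: 11101101 = -19, 00010011 = 19.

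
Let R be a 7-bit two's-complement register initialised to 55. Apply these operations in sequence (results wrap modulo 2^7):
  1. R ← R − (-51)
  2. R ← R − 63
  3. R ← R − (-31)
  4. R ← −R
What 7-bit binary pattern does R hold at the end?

0110110

Start: R = 55 = 0110111.
R = 55 − (-51) = 106; wraps to -22 = 1101010
R = -22 − 63 = -85; wraps to 43 = 0101011
R = 43 − (-31) = 74; wraps to -54 = 1001010
R = −(-54) = 54 = 0110110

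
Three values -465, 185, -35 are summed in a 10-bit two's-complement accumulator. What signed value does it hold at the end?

-465 + 185 = -280 (1011101000)
-280 + (-35) = -315 (1011000101)

-315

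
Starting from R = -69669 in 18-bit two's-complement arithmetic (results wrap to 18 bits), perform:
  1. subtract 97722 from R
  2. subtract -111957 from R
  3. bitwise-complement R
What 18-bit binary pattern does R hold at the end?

Start: R = -69669 = 101110111111011011.
R = -69669 − 97722 = -167391; wraps to 94753 = 010111001000100001
R = 94753 − (-111957) = 206710; wraps to -55434 = 110010011101110110
R = NOT 110010011101110110 = 001101100010001001 = 55433

001101100010001001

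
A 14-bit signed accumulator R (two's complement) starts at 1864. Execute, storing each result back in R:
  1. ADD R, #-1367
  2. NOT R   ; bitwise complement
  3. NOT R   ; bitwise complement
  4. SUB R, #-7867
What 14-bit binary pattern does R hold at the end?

10000010101100

Start: R = 1864 = 00011101001000.
R = 1864 + (-1367) = 497 = 00000111110001
R = NOT 00000111110001 = 11111000001110 = -498
R = NOT 11111000001110 = 00000111110001 = 497
R = 497 − (-7867) = 8364; wraps to -8020 = 10000010101100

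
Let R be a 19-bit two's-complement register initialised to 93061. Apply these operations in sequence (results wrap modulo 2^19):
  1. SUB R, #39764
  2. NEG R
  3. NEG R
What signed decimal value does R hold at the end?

53297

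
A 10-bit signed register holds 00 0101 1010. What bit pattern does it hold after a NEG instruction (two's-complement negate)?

1110100110

Invert: 1110100101. Add 1: 1110100110.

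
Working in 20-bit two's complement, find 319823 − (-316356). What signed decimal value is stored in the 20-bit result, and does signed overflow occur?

-412397; overflow

319823 → 01001110000101001111
-316356 → 10110010110000111100
Subtract via negate-and-add: invert 10110010110000111100 + 1 = 01001101001111000100 (i.e. 316356).
  01001110000101001111
+ 01001101001111000100
= 10011011010100010011
Result 10011011010100010011: MSB = 1 → 636179 − 1048576 = -412397.
Both addends (after negating the subtrahend) are non-negative but the stored result is negative: signed overflow. The true value 319823 − (-316356) = 636179 lies outside [-524288, 524287].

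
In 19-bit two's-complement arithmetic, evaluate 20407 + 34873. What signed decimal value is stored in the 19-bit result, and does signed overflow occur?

55280; no overflow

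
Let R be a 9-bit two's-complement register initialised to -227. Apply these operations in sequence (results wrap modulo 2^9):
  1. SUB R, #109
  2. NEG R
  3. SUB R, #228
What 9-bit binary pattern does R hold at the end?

001101100

Start: R = -227 = 100011101.
R = -227 − 109 = -336; wraps to 176 = 010110000
R = −(176) = -176 = 101010000
R = -176 − 228 = -404; wraps to 108 = 001101100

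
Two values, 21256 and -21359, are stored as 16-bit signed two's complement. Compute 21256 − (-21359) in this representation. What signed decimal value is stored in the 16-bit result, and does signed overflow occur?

21256 → 0101001100001000
-21359 → 1010110010010001
Subtract via negate-and-add: invert 1010110010010001 + 1 = 0101001101101111 (i.e. 21359).
  0101001100001000
+ 0101001101101111
= 1010011001110111
Result 1010011001110111: MSB = 1 → 42615 − 65536 = -22921.
Both addends (after negating the subtrahend) are non-negative but the stored result is negative: signed overflow. The true value 21256 − (-21359) = 42615 lies outside [-32768, 32767].

-22921; overflow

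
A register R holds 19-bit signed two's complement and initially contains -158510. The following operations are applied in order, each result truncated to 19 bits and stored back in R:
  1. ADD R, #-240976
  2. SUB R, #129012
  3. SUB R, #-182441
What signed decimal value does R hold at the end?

Start: R = -158510 = 1011001010011010010.
R = -158510 + (-240976) = -399486; wraps to 124802 = 0011110011110000010
R = 124802 − 129012 = -4210 = 1111110111110001110
R = -4210 − (-182441) = 178231 = 0101011100000110111

178231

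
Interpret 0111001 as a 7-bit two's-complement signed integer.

MSB is 0, so the value is non-negative: 0111001 = 57.

57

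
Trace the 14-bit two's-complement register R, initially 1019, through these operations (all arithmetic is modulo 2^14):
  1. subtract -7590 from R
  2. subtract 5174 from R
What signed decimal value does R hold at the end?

Start: R = 1019 = 00001111111011.
R = 1019 − (-7590) = 8609; wraps to -7775 = 10000110100001
R = -7775 − 5174 = -12949; wraps to 3435 = 00110101101011

3435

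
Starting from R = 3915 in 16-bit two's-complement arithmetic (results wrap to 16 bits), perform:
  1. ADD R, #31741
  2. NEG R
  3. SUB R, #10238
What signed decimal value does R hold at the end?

19642

Start: R = 3915 = 0000111101001011.
R = 3915 + 31741 = 35656; wraps to -29880 = 1000101101001000
R = −(-29880) = 29880 = 0111010010111000
R = 29880 − 10238 = 19642 = 0100110010111010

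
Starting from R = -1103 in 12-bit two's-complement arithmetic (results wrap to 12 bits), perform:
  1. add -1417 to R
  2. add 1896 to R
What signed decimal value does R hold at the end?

-624

Start: R = -1103 = 101110110001.
R = -1103 + (-1417) = -2520; wraps to 1576 = 011000101000
R = 1576 + 1896 = 3472; wraps to -624 = 110110010000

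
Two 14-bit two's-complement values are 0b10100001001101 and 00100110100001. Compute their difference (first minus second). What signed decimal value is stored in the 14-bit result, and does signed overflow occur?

7852; overflow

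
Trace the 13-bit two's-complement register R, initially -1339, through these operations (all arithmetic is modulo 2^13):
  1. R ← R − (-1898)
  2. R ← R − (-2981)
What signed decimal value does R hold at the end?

3540

Start: R = -1339 = 1101011000101.
R = -1339 − (-1898) = 559 = 0001000101111
R = 559 − (-2981) = 3540 = 0110111010100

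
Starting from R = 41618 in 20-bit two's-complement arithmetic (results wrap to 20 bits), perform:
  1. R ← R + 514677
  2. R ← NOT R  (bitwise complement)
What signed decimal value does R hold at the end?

Start: R = 41618 = 00001010001010010010.
R = 41618 + 514677 = 556295; wraps to -492281 = 10000111110100000111
R = NOT 10000111110100000111 = 01111000001011111000 = 492280

492280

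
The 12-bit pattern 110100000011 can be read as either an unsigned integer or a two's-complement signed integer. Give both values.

unsigned = 3331, signed = -765

Unsigned: 110100000011 = 3331.
Signed: MSB=1 → 3331 − 4096 = -765.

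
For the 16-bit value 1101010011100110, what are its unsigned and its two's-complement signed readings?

unsigned = 54502, signed = -11034

Unsigned: 1101010011100110 = 54502.
Signed: MSB=1 → 54502 − 65536 = -11034.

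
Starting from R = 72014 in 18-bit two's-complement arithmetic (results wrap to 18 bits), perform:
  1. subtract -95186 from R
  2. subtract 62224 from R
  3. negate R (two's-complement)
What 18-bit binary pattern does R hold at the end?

100110010111110000

Start: R = 72014 = 010001100101001110.
R = 72014 − (-95186) = 167200; wraps to -94944 = 101000110100100000
R = -94944 − 62224 = -157168; wraps to 104976 = 011001101000010000
R = −(104976) = -104976 = 100110010111110000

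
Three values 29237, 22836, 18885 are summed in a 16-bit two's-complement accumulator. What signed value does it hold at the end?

29237 + 22836 = 52073 → wraps to -13463 (1100101101101001)
-13463 + 18885 = 5422 (0001010100101110)

5422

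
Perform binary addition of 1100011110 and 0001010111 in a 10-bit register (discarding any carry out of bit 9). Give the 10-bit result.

  1100011110
+ 0001010111
= 1101110101

1101110101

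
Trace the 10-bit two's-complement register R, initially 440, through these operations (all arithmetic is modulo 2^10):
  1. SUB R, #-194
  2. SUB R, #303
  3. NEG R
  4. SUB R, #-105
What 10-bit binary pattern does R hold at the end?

Start: R = 440 = 0110111000.
R = 440 − (-194) = 634; wraps to -390 = 1001111010
R = -390 − 303 = -693; wraps to 331 = 0101001011
R = −(331) = -331 = 1010110101
R = -331 − (-105) = -226 = 1100011110

1100011110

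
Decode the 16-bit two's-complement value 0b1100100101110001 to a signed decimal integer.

-13967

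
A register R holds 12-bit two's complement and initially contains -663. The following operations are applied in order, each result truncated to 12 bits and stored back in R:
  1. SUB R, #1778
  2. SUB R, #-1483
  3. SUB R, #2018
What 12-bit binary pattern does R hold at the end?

010001100000

Start: R = -663 = 110101101001.
R = -663 − 1778 = -2441; wraps to 1655 = 011001110111
R = 1655 − (-1483) = 3138; wraps to -958 = 110001000010
R = -958 − 2018 = -2976; wraps to 1120 = 010001100000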